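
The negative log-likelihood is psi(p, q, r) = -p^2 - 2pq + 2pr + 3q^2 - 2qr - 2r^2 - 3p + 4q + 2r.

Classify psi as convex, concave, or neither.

psi is quadratic, so its Hessian is the constant matrix H = [[-2, -2, 2], [-2, 6, -2], [2, -2, -4]].
Leading principal minors: -2, -16, 64.
Neither pattern holds ⇒ H is indefinite ⇒ neither convex nor concave.

neither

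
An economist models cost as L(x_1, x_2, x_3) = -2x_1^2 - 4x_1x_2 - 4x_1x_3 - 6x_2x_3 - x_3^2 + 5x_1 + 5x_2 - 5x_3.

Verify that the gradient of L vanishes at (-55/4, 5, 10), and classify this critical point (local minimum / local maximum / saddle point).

saddle point

∇L = (-4x_1 - 4x_2 - 4x_3 + 5, -4x_1 - 6x_3 + 5, -4x_1 - 6x_2 - 2x_3 - 5); substituting (-55/4, 5, 10) gives ∇L = (0, 0, 0), so (-55/4, 5, 10) is indeed a critical point.
The Hessian is constant: H = [[-4, -4, -4], [-4, 0, -6], [-4, -6, -2]].
Leading principal minors: Δ₁ = -4, Δ₂ = -16, Δ₃ = -16.
The minors fit neither the all-positive nor the alternating-sign pattern, so H is indefinite: a saddle point.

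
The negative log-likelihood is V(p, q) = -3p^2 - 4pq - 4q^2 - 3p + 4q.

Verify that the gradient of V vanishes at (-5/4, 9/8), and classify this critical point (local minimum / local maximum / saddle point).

local maximum

∇V = (-6p - 4q - 3, -4p - 8q + 4); substituting (-5/4, 9/8) gives ∇V = (0, 0), so (-5/4, 9/8) is indeed a critical point.
The Hessian of V is constant: H = [[-6, -4], [-4, -8]].
det(H) = (-6)·(-8) − (-4)² = 32.
det(H) > 0 and tr(H) = -14 < 0, so H is negative definite and the point is a local maximum.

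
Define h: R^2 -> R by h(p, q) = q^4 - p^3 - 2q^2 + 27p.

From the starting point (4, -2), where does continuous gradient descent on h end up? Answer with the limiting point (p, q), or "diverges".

h is separable, so gradient descent decouples: p follows -∂h/∂p, q follows -∂h/∂q.
∂h/∂p = -3(p - 3)(p + 3); at p=4 this is -21, so p increases.
∂h/∂q = 4q(q - 1)(q + 1); at q=-2 this is -24, so q increases.
The p-coordinate has no critical point in that direction and runs off to infinity.

diverges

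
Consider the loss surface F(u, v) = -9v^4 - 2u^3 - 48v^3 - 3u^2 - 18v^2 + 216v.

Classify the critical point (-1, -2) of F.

The mixed partial ∂²F/∂u∂v is 0, so the Hessian at any point is diag(F_uu, F_vv) = diag(-6(2u + 1), -36(3v^2 + 8v + 1)).
At (-1, -2): H = diag(6, 108).
Both eigenvalues are positive, so H is positive definite: a local minimum.

local minimum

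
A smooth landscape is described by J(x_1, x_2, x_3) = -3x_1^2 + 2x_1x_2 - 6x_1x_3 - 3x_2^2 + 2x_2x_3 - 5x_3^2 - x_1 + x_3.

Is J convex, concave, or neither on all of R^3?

concave

J is quadratic, so its Hessian is the constant matrix H = [[-6, 2, -6], [2, -6, 2], [-6, 2, -10]].
Leading principal minors: -6, 32, -128.
Signs alternate −, +, − ⇒ H ≺ 0 ⇒ concave.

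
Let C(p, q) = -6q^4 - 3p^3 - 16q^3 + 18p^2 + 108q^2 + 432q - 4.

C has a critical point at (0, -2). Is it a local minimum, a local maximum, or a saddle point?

The mixed partial ∂²C/∂p∂q is 0, so the Hessian at any point is diag(C_pp, C_qq) = diag(18(-p + 2), 24(-3q^2 - 4q + 9)).
At (0, -2): H = diag(36, 120).
Both eigenvalues are positive, so H is positive definite: a local minimum.

local minimum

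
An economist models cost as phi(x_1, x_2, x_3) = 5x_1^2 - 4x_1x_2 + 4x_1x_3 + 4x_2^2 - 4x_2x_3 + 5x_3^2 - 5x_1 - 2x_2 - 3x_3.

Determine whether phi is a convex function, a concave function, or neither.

convex

phi is quadratic, so its Hessian is the constant matrix H = [[10, -4, 4], [-4, 8, -4], [4, -4, 10]].
Leading principal minors: 10, 64, 480.
All positive ⇒ H ≻ 0 ⇒ convex.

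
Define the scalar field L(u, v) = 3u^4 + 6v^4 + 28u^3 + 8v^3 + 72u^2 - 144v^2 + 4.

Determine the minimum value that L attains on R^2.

L(u,v) separates as P(u) + Q(v) + 4, so its minimum is min P + min Q + 4.
P'(u) = 12u(u + 3)(u + 4) vanishes at u ∈ {-4, -3, 0}; Q'(v) = 24v(v - 3)(v + 4) vanishes at v ∈ {-4, 0, 3}.
Local minima of P (where P''>0): P(-4)=128, P(0)=0. Local minima of Q: Q(-4)=-1280, Q(3)=-594.
So the global minimum of L is P(0) + Q(-4) + 4 = 0 − 1280 + 4 = -1276, attained at (0, -4).

-1276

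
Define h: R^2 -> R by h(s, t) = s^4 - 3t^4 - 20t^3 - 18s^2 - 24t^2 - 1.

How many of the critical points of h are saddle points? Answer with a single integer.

5

h separates as a function of s plus a function of t, so ∇h=0 decouples.
∂h/∂s = 4s(s - 3)(s + 3) = 0 at s ∈ {-3, 0, 3}; ∂h/∂t = -12t(t + 1)(t + 4) = 0 at t ∈ {-4, -1, 0}.
The Hessian is diagonal: diag(h_ss, h_tt). Second derivatives: h_ss(-3)=72, h_ss(0)=-36, h_ss(3)=72; h_tt(-4)=-144, h_tt(-1)=36, h_tt(0)=-48.
Saddle points occur where the two diagonal entries have opposite signs: (-3, -4), (-3, 0), (0, -1), (3, -4), (3, 0). Count: 5.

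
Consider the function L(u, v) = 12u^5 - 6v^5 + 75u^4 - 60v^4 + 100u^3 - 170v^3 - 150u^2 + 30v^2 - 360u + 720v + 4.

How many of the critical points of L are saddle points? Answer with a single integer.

L separates as a function of u plus a function of v, so ∇L=0 decouples.
∂L/∂u = 60(u - 1)(u + 1)(u + 2)(u + 3) = 0 at u ∈ {-3, -2, -1, 1}; ∂L/∂v = -30(v - 1)(v + 2)(v + 3)(v + 4) = 0 at v ∈ {-4, -3, -2, 1}.
The Hessian is diagonal: diag(L_uu, L_vv). Second derivatives: L_uu(-3)=-480, L_uu(-2)=180, L_uu(-1)=-240, L_uu(1)=1440; L_vv(-4)=300, L_vv(-3)=-120, L_vv(-2)=180, L_vv(1)=-1800.
Saddle points occur where the two diagonal entries have opposite signs: (-3, -4), (-3, -2), (-2, -3), (-2, 1), (-1, -4), (-1, -2), (1, -3), (1, 1). Count: 8.

8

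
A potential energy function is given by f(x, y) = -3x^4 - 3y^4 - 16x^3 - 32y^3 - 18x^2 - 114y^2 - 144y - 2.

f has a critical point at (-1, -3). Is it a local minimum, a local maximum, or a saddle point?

local minimum

The mixed partial ∂²f/∂x∂y is 0, so the Hessian at any point is diag(f_xx, f_yy) = diag(-12(3x^2 + 8x + 3), -12(3y^2 + 16y + 19)).
At (-1, -3): H = diag(24, 24).
Both eigenvalues are positive, so H is positive definite: a local minimum.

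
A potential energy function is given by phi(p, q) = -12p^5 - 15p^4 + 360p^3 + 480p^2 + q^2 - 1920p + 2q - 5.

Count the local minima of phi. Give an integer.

phi separates as a function of p plus a function of q, so ∇phi=0 decouples.
∂phi/∂p = -60(p - 4)(p - 1)(p + 2)(p + 4) = 0 at p ∈ {-4, -2, 1, 4}; ∂phi/∂q = 2(q + 1) = 0 at q ∈ {-1}.
The Hessian is diagonal: diag(phi_pp, phi_qq). Second derivatives: phi_pp(-4)=4800, phi_pp(-2)=-2160, phi_pp(1)=2700, phi_pp(4)=-8640; phi_qq(-1)=2.
Local minima occur where both diagonal entries positive: (-4, -1), (1, -1). Count: 2.

2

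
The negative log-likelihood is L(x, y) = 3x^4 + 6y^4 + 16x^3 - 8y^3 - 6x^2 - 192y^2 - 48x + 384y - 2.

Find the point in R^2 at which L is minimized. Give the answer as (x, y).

L(x,y) separates as P(x) + Q(y) − 2, so its minimum is min P + min Q − 2.
P'(x) = 12(x - 1)(x + 1)(x + 4) vanishes at x ∈ {-4, -1, 1}; Q'(y) = 24(y - 4)(y - 1)(y + 4) vanishes at y ∈ {-4, 1, 4}.
Local minima of P (where P''>0): P(-4)=-160, P(1)=-35. Local minima of Q: Q(-4)=-2560, Q(4)=-512.
So the global minimum of L is P(-4) + Q(-4) − 2 = -160 − 2560 − 2 = -2722, attained at (-4, -4).

(-4, -4)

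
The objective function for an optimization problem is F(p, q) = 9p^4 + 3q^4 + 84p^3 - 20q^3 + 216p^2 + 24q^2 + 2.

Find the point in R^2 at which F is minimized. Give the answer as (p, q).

F(p,q) separates as A(p) + B(q) + 2, so its minimum is min A + min B + 2.
A'(p) = 36p(p + 3)(p + 4) vanishes at p ∈ {-4, -3, 0}; B'(q) = 12q(q - 4)(q - 1) vanishes at q ∈ {0, 1, 4}.
Local minima of A (where A''>0): A(-4)=384, A(0)=0. Local minima of B: B(0)=0, B(4)=-128.
So the global minimum of F is A(0) + B(4) + 2 = 0 − 128 + 2 = -126, attained at (0, 4).

(0, 4)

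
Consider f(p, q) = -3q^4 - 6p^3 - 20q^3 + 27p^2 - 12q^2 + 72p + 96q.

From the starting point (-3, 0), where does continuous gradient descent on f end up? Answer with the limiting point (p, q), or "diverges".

f is separable, so gradient descent decouples: p follows -∂f/∂p, q follows -∂f/∂q.
∂f/∂p = -18(p - 4)(p + 1); at p=-3 this is -252, so p increases.
∂f/∂q = -12(q - 1)(q + 2)(q + 4); at q=0 this is 96, so q decreases.
p converges to its nearest critical value -1 (a local min of the p-part); q converges to -2. The iterate converges to (-1, -2).

(-1, -2)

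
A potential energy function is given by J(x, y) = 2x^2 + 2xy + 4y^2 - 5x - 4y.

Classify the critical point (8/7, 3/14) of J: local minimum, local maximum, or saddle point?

The Hessian of J is constant: H = [[4, 2], [2, 8]].
det(H) = 4·8 − 2² = 28.
det(H) > 0 and tr(H) = 12 > 0, so H is positive definite and the point is a local minimum.

local minimum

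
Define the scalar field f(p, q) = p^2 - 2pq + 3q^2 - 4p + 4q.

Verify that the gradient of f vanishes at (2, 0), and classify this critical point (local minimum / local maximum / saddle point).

∇f = (2p - 2q - 4, -2p + 6q + 4); substituting (2, 0) gives ∇f = (0, 0), so (2, 0) is indeed a critical point.
The Hessian of f is constant: H = [[2, -2], [-2, 6]].
det(H) = 2·6 − (-2)² = 8.
det(H) > 0 and tr(H) = 8 > 0, so H is positive definite and the point is a local minimum.

local minimum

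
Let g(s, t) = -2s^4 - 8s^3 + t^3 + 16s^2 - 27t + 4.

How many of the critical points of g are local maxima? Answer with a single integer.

g separates as a function of s plus a function of t, so ∇g=0 decouples.
∂g/∂s = -8s(s - 1)(s + 4) = 0 at s ∈ {-4, 0, 1}; ∂g/∂t = 3(t - 3)(t + 3) = 0 at t ∈ {-3, 3}.
The Hessian is diagonal: diag(g_ss, g_tt). Second derivatives: g_ss(-4)=-160, g_ss(0)=32, g_ss(1)=-40; g_tt(-3)=-18, g_tt(3)=18.
Local maxima occur where both diagonal entries negative: (-4, -3), (1, -3). Count: 2.

2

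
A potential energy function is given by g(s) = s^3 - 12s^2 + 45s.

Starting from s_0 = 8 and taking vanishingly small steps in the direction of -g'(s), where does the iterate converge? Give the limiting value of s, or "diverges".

5

g'(s) = 3(s - 5)(s - 3), so g'(8) = 45.
Gradient descent moves in the -g' direction, i.e. s is decreasing.
The nearest critical point in that direction is s = 5, where g'' = 6 > 0 (a local minimum). The iterate converges there.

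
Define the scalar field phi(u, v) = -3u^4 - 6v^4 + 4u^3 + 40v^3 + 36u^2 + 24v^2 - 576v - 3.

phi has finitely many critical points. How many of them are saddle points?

4

phi separates as a function of u plus a function of v, so ∇phi=0 decouples.
∂phi/∂u = -12u(u - 3)(u + 2) = 0 at u ∈ {-2, 0, 3}; ∂phi/∂v = -24(v - 4)(v - 3)(v + 2) = 0 at v ∈ {-2, 3, 4}.
The Hessian is diagonal: diag(phi_uu, phi_vv). Second derivatives: phi_uu(-2)=-120, phi_uu(0)=72, phi_uu(3)=-180; phi_vv(-2)=-720, phi_vv(3)=120, phi_vv(4)=-144.
Saddle points occur where the two diagonal entries have opposite signs: (-2, 3), (0, -2), (0, 4), (3, 3). Count: 4.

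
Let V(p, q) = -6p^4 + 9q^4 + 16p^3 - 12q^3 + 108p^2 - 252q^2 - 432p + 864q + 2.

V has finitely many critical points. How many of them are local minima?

2

V separates as a function of p plus a function of q, so ∇V=0 decouples.
∂V/∂p = -24(p - 3)(p - 2)(p + 3) = 0 at p ∈ {-3, 2, 3}; ∂V/∂q = 36(q - 3)(q - 2)(q + 4) = 0 at q ∈ {-4, 2, 3}.
The Hessian is diagonal: diag(V_pp, V_qq). Second derivatives: V_pp(-3)=-720, V_pp(2)=120, V_pp(3)=-144; V_qq(-4)=1512, V_qq(2)=-216, V_qq(3)=252.
Local minima occur where both diagonal entries positive: (2, -4), (2, 3). Count: 2.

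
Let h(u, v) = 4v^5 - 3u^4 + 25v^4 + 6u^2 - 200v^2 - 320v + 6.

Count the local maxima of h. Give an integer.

h separates as a function of u plus a function of v, so ∇h=0 decouples.
∂h/∂u = -12u(u - 1)(u + 1) = 0 at u ∈ {-1, 0, 1}; ∂h/∂v = 20(v - 2)(v + 1)(v + 2)(v + 4) = 0 at v ∈ {-4, -2, -1, 2}.
The Hessian is diagonal: diag(h_uu, h_vv). Second derivatives: h_uu(-1)=-24, h_uu(0)=12, h_uu(1)=-24; h_vv(-4)=-720, h_vv(-2)=160, h_vv(-1)=-180, h_vv(2)=1440.
Local maxima occur where both diagonal entries negative: (-1, -4), (-1, -1), (1, -4), (1, -1). Count: 4.

4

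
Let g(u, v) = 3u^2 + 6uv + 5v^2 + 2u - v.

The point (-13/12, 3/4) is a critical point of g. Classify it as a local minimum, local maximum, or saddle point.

The Hessian of g is constant: H = [[6, 6], [6, 10]].
det(H) = 6·10 − 6² = 24.
det(H) > 0 and tr(H) = 16 > 0, so H is positive definite and the point is a local minimum.

local minimum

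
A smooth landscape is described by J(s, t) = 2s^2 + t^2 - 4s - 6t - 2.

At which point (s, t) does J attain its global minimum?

J(s,t) separates as P(s) + Q(t) − 2, so its minimum is min P + min Q − 2.
P'(s) = 4s - 4 vanishes at s ∈ {1}; Q'(t) = 2(t - 3) vanishes at t ∈ {3}.
Local minima of P (where P''>0): P(1)=-2. Local minima of Q: Q(3)=-9.
So the global minimum of J is P(1) + Q(3) − 2 = -2 − 9 − 2 = -13, attained at (1, 3).

(1, 3)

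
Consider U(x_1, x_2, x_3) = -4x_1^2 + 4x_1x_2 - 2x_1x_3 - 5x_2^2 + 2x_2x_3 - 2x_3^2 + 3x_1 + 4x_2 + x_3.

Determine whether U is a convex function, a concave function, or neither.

concave

U is quadratic, so its Hessian is the constant matrix H = [[-8, 4, -2], [4, -10, 2], [-2, 2, -4]].
Leading principal minors: -8, 64, -216.
Signs alternate −, +, − ⇒ H ≺ 0 ⇒ concave.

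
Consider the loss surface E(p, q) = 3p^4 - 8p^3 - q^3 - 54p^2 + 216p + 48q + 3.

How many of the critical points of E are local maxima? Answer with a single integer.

1

E separates as a function of p plus a function of q, so ∇E=0 decouples.
∂E/∂p = 12(p - 3)(p - 2)(p + 3) = 0 at p ∈ {-3, 2, 3}; ∂E/∂q = -3(q - 4)(q + 4) = 0 at q ∈ {-4, 4}.
The Hessian is diagonal: diag(E_pp, E_qq). Second derivatives: E_pp(-3)=360, E_pp(2)=-60, E_pp(3)=72; E_qq(-4)=24, E_qq(4)=-24.
Local maxima occur where both diagonal entries negative: (2, 4). Count: 1.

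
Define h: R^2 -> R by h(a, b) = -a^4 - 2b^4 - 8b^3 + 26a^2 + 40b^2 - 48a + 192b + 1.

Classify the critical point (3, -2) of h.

saddle point

The mixed partial ∂²h/∂a∂b is 0, so the Hessian at any point is diag(h_aa, h_bb) = diag(4(-3a^2 + 13), 8(-3b^2 - 6b + 10)).
At (3, -2): H = diag(-56, 80).
The eigenvalues have opposite signs, so H is indefinite: a saddle point.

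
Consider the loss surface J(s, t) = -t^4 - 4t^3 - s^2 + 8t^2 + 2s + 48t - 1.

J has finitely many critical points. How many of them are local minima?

J separates as a function of s plus a function of t, so ∇J=0 decouples.
∂J/∂s = -2(s - 1) = 0 at s ∈ {1}; ∂J/∂t = -4(t - 2)(t + 2)(t + 3) = 0 at t ∈ {-3, -2, 2}.
The Hessian is diagonal: diag(J_ss, J_tt). Second derivatives: J_ss(1)=-2; J_tt(-3)=-20, J_tt(-2)=16, J_tt(2)=-80.
Local minima occur where both diagonal entries positive: none. Count: 0.

0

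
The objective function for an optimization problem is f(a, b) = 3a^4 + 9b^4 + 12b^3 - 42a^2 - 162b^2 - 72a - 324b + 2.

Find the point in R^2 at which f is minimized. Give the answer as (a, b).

(3, 3)

f(a,b) separates as P(a) + Q(b) + 2, so its minimum is min P + min Q + 2.
P'(a) = 12(a - 3)(a + 1)(a + 2) vanishes at a ∈ {-2, -1, 3}; Q'(b) = 36(b - 3)(b + 1)(b + 3) vanishes at b ∈ {-3, -1, 3}.
Local minima of P (where P''>0): P(-2)=24, P(3)=-351. Local minima of Q: Q(-3)=-81, Q(3)=-1377.
So the global minimum of f is P(3) + Q(3) + 2 = -351 − 1377 + 2 = -1726, attained at (3, 3).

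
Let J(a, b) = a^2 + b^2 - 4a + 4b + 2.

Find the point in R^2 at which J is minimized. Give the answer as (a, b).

J(a,b) separates as P(a) + Q(b) + 2, so its minimum is min P + min Q + 2.
P'(a) = 2a - 4 vanishes at a ∈ {2}; Q'(b) = 2b + 4 vanishes at b ∈ {-2}.
Local minima of P (where P''>0): P(2)=-4. Local minima of Q: Q(-2)=-4.
So the global minimum of J is P(2) + Q(-2) + 2 = -4 − 4 + 2 = -6, attained at (2, -2).

(2, -2)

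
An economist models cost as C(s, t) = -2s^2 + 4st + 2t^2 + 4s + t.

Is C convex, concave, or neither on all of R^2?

neither

C is quadratic, so its Hessian is the constant matrix H = [[-4, 4], [4, 4]].
det(H) = -32, tr(H) = 0.
det(H) < 0, so H is indefinite: neither convex nor concave.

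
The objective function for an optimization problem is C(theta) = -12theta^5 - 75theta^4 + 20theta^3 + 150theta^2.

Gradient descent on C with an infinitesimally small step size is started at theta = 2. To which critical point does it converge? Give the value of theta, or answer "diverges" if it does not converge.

C'(theta) = -60theta(theta - 1)(theta + 1)(theta + 5), so C'(2) = -2520.
Gradient descent moves in the -C' direction, i.e. theta is increasing.
There is no critical point above theta=2, and C' keeps the same sign, so the iterate runs off to +∞.

diverges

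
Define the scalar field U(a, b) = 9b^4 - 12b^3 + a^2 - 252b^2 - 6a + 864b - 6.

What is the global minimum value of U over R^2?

U(a,b) separates as P(a) + Q(b) − 6, so its minimum is min P + min Q − 6.
P'(a) = 2a - 6 vanishes at a ∈ {3}; Q'(b) = 36(b - 3)(b - 2)(b + 4) vanishes at b ∈ {-4, 2, 3}.
Local minima of P (where P''>0): P(3)=-9. Local minima of Q: Q(-4)=-4416, Q(3)=729.
So the global minimum of U is P(3) + Q(-4) − 6 = -9 − 4416 − 6 = -4431, attained at (3, -4).

-4431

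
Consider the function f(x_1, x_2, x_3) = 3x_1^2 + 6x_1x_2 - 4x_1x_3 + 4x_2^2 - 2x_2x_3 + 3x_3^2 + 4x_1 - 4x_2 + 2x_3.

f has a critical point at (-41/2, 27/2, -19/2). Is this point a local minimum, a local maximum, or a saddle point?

The Hessian is constant: H = [[6, 6, -4], [6, 8, -2], [-4, -2, 6]].
Leading principal minors: Δ₁ = 6, Δ₂ = 12, Δ₃ = 16.
All leading minors are positive, so H is positive definite: a local minimum.

local minimum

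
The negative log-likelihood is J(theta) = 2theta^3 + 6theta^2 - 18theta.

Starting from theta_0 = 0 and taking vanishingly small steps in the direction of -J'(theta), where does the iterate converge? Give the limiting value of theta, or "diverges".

J'(theta) = 6(theta - 1)(theta + 3), so J'(0) = -18.
Gradient descent moves in the -J' direction, i.e. theta is increasing.
The nearest critical point in that direction is theta = 1, where J'' = 24 > 0 (a local minimum). The iterate converges there.

1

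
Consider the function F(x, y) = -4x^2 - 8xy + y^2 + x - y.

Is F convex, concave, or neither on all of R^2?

neither

F is quadratic, so its Hessian is the constant matrix H = [[-8, -8], [-8, 2]].
det(H) = -80, tr(H) = -6.
det(H) < 0, so H is indefinite: neither convex nor concave.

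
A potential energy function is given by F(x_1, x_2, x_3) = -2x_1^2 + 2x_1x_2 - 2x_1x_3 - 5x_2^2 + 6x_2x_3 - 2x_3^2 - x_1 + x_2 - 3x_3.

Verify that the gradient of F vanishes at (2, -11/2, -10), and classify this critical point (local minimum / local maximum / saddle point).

local maximum

∇F = (-4x_1 + 2x_2 - 2x_3 - 1, 2x_1 - 10x_2 + 6x_3 + 1, -2x_1 + 6x_2 - 4x_3 - 3); substituting (2, -11/2, -10) gives ∇F = (0, 0, 0), so (2, -11/2, -10) is indeed a critical point.
The Hessian is constant: H = [[-4, 2, -2], [2, -10, 6], [-2, 6, -4]].
Leading principal minors: Δ₁ = -4, Δ₂ = 36, Δ₃ = -8.
The minors alternate sign starting negative (−, +, −), so H is negative definite: a local maximum.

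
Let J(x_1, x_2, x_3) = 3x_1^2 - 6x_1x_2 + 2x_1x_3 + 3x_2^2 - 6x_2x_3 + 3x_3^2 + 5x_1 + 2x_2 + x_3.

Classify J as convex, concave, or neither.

J is quadratic, so its Hessian is the constant matrix H = [[6, -6, 2], [-6, 6, -6], [2, -6, 6]].
Leading principal minors: 6, 0, -96.
Neither pattern holds ⇒ H is indefinite ⇒ neither convex nor concave.

neither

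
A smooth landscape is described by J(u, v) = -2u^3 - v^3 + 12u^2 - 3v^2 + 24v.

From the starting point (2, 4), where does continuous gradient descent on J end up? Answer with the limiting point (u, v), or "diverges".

J is separable, so gradient descent decouples: u follows -∂J/∂u, v follows -∂J/∂v.
∂J/∂u = -6u(u - 4); at u=2 this is 24, so u decreases.
∂J/∂v = -3(v - 2)(v + 4); at v=4 this is -48, so v increases.
The v-coordinate has no critical point in that direction and runs off to infinity.

diverges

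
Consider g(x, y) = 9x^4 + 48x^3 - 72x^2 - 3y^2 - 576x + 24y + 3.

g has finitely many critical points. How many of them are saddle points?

g separates as a function of x plus a function of y, so ∇g=0 decouples.
∂g/∂x = 36(x - 2)(x + 2)(x + 4) = 0 at x ∈ {-4, -2, 2}; ∂g/∂y = -6(y - 4) = 0 at y ∈ {4}.
The Hessian is diagonal: diag(g_xx, g_yy). Second derivatives: g_xx(-4)=432, g_xx(-2)=-288, g_xx(2)=864; g_yy(4)=-6.
Saddle points occur where the two diagonal entries have opposite signs: (-4, 4), (2, 4). Count: 2.

2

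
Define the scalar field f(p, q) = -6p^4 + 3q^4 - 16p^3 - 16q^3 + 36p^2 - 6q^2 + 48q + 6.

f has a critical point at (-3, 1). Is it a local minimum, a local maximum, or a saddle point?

The mixed partial ∂²f/∂p∂q is 0, so the Hessian at any point is diag(f_pp, f_qq) = diag(24(-3p^2 - 4p + 3), 12(3q^2 - 8q - 1)).
At (-3, 1): H = diag(-288, -72).
Both eigenvalues are negative, so H is negative definite: a local maximum.

local maximum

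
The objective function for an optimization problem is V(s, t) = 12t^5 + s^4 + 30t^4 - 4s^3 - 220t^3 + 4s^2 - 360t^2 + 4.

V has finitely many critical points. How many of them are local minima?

V separates as a function of s plus a function of t, so ∇V=0 decouples.
∂V/∂s = 4s(s - 2)(s - 1) = 0 at s ∈ {0, 1, 2}; ∂V/∂t = 60t(t - 3)(t + 1)(t + 4) = 0 at t ∈ {-4, -1, 0, 3}.
The Hessian is diagonal: diag(V_ss, V_tt). Second derivatives: V_ss(0)=8, V_ss(1)=-4, V_ss(2)=8; V_tt(-4)=-5040, V_tt(-1)=720, V_tt(0)=-720, V_tt(3)=5040.
Local minima occur where both diagonal entries positive: (0, -1), (0, 3), (2, -1), (2, 3). Count: 4.

4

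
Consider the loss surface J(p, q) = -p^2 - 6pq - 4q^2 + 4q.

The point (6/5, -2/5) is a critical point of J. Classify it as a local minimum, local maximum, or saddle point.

saddle point

The Hessian of J is constant: H = [[-2, -6], [-6, -8]].
det(H) = (-2)·(-8) − (-6)² = -20.
Since det(H) < 0, H is indefinite and the critical point is a saddle point.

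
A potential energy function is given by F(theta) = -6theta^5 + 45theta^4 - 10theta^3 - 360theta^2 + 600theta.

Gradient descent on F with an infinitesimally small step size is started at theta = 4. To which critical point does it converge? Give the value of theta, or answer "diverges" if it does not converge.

2

F'(theta) = -30(theta - 5)(theta - 2)(theta - 1)(theta + 2), so F'(4) = 1080.
Gradient descent moves in the -F' direction, i.e. theta is decreasing.
The nearest critical point in that direction is theta = 2, where F'' = 360 > 0 (a local minimum). The iterate converges there.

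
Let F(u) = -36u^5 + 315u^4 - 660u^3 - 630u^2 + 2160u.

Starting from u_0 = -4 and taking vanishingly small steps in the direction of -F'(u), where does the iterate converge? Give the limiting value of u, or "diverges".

-1

F'(u) = -180(u - 4)(u - 3)(u - 1)(u + 1), so F'(-4) = -151200.
Gradient descent moves in the -F' direction, i.e. u is increasing.
The nearest critical point in that direction is u = -1, where F'' = 7200 > 0 (a local minimum). The iterate converges there.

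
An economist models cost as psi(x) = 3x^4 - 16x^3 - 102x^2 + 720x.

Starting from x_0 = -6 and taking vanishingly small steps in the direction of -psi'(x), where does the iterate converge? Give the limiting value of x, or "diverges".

-4

psi'(x) = 12(x - 5)(x - 3)(x + 4), so psi'(-6) = -2376.
Gradient descent moves in the -psi' direction, i.e. x is increasing.
The nearest critical point in that direction is x = -4, where psi'' = 756 > 0 (a local minimum). The iterate converges there.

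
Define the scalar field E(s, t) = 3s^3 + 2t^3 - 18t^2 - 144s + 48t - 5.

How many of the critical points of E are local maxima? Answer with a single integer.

1

E separates as a function of s plus a function of t, so ∇E=0 decouples.
∂E/∂s = 9(s - 4)(s + 4) = 0 at s ∈ {-4, 4}; ∂E/∂t = 6(t - 4)(t - 2) = 0 at t ∈ {2, 4}.
The Hessian is diagonal: diag(E_ss, E_tt). Second derivatives: E_ss(-4)=-72, E_ss(4)=72; E_tt(2)=-12, E_tt(4)=12.
Local maxima occur where both diagonal entries negative: (-4, 2). Count: 1.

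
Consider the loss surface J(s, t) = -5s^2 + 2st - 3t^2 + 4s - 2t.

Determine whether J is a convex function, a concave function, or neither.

concave

J is quadratic, so its Hessian is the constant matrix H = [[-10, 2], [2, -6]].
det(H) = 56, tr(H) = -16.
det(H) > 0 and tr(H) < 0, so H is negative definite everywhere: concave.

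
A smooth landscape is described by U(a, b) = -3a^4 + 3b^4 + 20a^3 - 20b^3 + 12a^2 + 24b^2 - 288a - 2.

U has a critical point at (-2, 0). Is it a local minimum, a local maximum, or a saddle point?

saddle point

The mixed partial ∂²U/∂a∂b is 0, so the Hessian at any point is diag(U_aa, U_bb) = diag(12(-3a^2 + 10a + 2), 12(3b^2 - 10b + 4)).
At (-2, 0): H = diag(-360, 48).
The eigenvalues have opposite signs, so H is indefinite: a saddle point.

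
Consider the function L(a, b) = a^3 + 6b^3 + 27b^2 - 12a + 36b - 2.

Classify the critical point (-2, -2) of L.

local maximum

The mixed partial ∂²L/∂a∂b is 0, so the Hessian at any point is diag(L_aa, L_bb) = diag(6a, 18(2b + 3)).
At (-2, -2): H = diag(-12, -18).
Both eigenvalues are negative, so H is negative definite: a local maximum.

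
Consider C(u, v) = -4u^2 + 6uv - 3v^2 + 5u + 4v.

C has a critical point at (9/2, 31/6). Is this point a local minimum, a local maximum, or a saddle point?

local maximum

The Hessian of C is constant: H = [[-8, 6], [6, -6]].
det(H) = (-8)·(-6) − 6² = 12.
det(H) > 0 and tr(H) = -14 < 0, so H is negative definite and the point is a local maximum.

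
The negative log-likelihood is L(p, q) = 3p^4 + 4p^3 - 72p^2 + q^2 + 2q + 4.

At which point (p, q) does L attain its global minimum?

L(p,q) separates as A(p) + B(q) + 4, so its minimum is min A + min B + 4.
A'(p) = 12p(p - 3)(p + 4) vanishes at p ∈ {-4, 0, 3}; B'(q) = 2q + 2 vanishes at q ∈ {-1}.
Local minima of A (where A''>0): A(-4)=-640, A(3)=-297. Local minima of B: B(-1)=-1.
So the global minimum of L is A(-4) + B(-1) + 4 = -640 − 1 + 4 = -637, attained at (-4, -1).

(-4, -1)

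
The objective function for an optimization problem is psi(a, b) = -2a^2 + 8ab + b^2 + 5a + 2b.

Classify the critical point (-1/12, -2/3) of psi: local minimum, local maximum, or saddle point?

The Hessian of psi is constant: H = [[-4, 8], [8, 2]].
det(H) = (-4)·2 − 8² = -72.
Since det(H) < 0, H is indefinite and the critical point is a saddle point.

saddle point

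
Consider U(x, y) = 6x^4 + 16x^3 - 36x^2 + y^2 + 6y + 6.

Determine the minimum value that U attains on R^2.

U(x,y) separates as P(x) + Q(y) + 6, so its minimum is min P + min Q + 6.
P'(x) = 24x(x - 1)(x + 3) vanishes at x ∈ {-3, 0, 1}; Q'(y) = 2y + 6 vanishes at y ∈ {-3}.
Local minima of P (where P''>0): P(-3)=-270, P(1)=-14. Local minima of Q: Q(-3)=-9.
So the global minimum of U is P(-3) + Q(-3) + 6 = -270 − 9 + 6 = -273, attained at (-3, -3).

-273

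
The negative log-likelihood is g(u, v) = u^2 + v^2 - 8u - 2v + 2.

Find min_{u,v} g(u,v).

g(u,v) separates as P(u) + Q(v) + 2, so its minimum is min P + min Q + 2.
P'(u) = 2u - 8 vanishes at u ∈ {4}; Q'(v) = 2v - 2 vanishes at v ∈ {1}.
Local minima of P (where P''>0): P(4)=-16. Local minima of Q: Q(1)=-1.
So the global minimum of g is P(4) + Q(1) + 2 = -16 − 1 + 2 = -15, attained at (4, 1).

-15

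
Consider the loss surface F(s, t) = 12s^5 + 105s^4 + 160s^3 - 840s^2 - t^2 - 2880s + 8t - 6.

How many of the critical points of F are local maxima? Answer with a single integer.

2

F separates as a function of s plus a function of t, so ∇F=0 decouples.
∂F/∂s = 60(s - 2)(s + 2)(s + 3)(s + 4) = 0 at s ∈ {-4, -3, -2, 2}; ∂F/∂t = -2(t - 4) = 0 at t ∈ {4}.
The Hessian is diagonal: diag(F_ss, F_tt). Second derivatives: F_ss(-4)=-720, F_ss(-3)=300, F_ss(-2)=-480, F_ss(2)=7200; F_tt(4)=-2.
Local maxima occur where both diagonal entries negative: (-4, 4), (-2, 4). Count: 2.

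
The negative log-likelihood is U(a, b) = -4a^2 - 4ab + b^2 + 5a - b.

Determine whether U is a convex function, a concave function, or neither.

U is quadratic, so its Hessian is the constant matrix H = [[-8, -4], [-4, 2]].
det(H) = -32, tr(H) = -6.
det(H) < 0, so H is indefinite: neither convex nor concave.

neither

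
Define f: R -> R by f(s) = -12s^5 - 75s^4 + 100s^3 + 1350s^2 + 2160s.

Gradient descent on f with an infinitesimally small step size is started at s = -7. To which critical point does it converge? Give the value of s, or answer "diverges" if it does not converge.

-4

f'(s) = -60(s - 3)(s + 1)(s + 3)(s + 4), so f'(-7) = -43200.
Gradient descent moves in the -f' direction, i.e. s is increasing.
The nearest critical point in that direction is s = -4, where f'' = 1260 > 0 (a local minimum). The iterate converges there.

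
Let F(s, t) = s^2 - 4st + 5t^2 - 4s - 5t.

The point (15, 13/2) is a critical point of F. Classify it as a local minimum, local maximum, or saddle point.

local minimum

The Hessian of F is constant: H = [[2, -4], [-4, 10]].
det(H) = 2·10 − (-4)² = 4.
det(H) > 0 and tr(H) = 12 > 0, so H is positive definite and the point is a local minimum.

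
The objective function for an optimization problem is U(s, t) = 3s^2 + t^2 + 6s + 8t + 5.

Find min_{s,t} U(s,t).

-14

U(s,t) separates as P(s) + Q(t) + 5, so its minimum is min P + min Q + 5.
P'(s) = 6s + 6 vanishes at s ∈ {-1}; Q'(t) = 2(t + 4) vanishes at t ∈ {-4}.
Local minima of P (where P''>0): P(-1)=-3. Local minima of Q: Q(-4)=-16.
So the global minimum of U is P(-1) + Q(-4) + 5 = -3 − 16 + 5 = -14, attained at (-1, -4).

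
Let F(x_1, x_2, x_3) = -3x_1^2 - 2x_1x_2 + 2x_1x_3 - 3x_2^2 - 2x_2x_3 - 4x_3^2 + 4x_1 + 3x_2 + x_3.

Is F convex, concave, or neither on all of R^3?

concave

F is quadratic, so its Hessian is the constant matrix H = [[-6, -2, 2], [-2, -6, -2], [2, -2, -8]].
Leading principal minors: -6, 32, -192.
Signs alternate −, +, − ⇒ H ≺ 0 ⇒ concave.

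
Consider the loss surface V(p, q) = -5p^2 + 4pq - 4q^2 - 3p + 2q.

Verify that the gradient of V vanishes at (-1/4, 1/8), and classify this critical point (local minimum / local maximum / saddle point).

local maximum

∇V = (-10p + 4q - 3, 4p - 8q + 2); substituting (-1/4, 1/8) gives ∇V = (0, 0), so (-1/4, 1/8) is indeed a critical point.
The Hessian of V is constant: H = [[-10, 4], [4, -8]].
det(H) = (-10)·(-8) − 4² = 64.
det(H) > 0 and tr(H) = -18 < 0, so H is negative definite and the point is a local maximum.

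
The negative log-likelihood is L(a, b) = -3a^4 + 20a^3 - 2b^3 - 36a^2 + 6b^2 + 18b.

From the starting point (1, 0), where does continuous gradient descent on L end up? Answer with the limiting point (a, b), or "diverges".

(2, -1)

L is separable, so gradient descent decouples: a follows -∂L/∂a, b follows -∂L/∂b.
∂L/∂a = -12a(a - 3)(a - 2); at a=1 this is -24, so a increases.
∂L/∂b = -6(b - 3)(b + 1); at b=0 this is 18, so b decreases.
a converges to its nearest critical value 2 (a local min of the a-part); b converges to -1. The iterate converges to (2, -1).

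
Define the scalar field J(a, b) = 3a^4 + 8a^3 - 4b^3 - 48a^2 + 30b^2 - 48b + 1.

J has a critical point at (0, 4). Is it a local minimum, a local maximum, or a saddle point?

local maximum

The mixed partial ∂²J/∂a∂b is 0, so the Hessian at any point is diag(J_aa, J_bb) = diag(12(3a^2 + 4a - 8), 12(-2b + 5)).
At (0, 4): H = diag(-96, -36).
Both eigenvalues are negative, so H is negative definite: a local maximum.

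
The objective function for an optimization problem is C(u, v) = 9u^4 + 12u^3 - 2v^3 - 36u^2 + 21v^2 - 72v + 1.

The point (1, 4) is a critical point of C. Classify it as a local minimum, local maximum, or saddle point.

The mixed partial ∂²C/∂u∂v is 0, so the Hessian at any point is diag(C_uu, C_vv) = diag(36(3u^2 + 2u - 2), 6(-2v + 7)).
At (1, 4): H = diag(108, -6).
The eigenvalues have opposite signs, so H is indefinite: a saddle point.

saddle point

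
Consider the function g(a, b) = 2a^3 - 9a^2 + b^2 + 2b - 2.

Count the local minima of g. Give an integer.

g separates as a function of a plus a function of b, so ∇g=0 decouples.
∂g/∂a = 6a(a - 3) = 0 at a ∈ {0, 3}; ∂g/∂b = 2(b + 1) = 0 at b ∈ {-1}.
The Hessian is diagonal: diag(g_aa, g_bb). Second derivatives: g_aa(0)=-18, g_aa(3)=18; g_bb(-1)=2.
Local minima occur where both diagonal entries positive: (3, -1). Count: 1.

1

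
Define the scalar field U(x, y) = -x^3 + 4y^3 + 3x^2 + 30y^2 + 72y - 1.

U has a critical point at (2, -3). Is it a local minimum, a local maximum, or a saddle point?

The mixed partial ∂²U/∂x∂y is 0, so the Hessian at any point is diag(U_xx, U_yy) = diag(6(-x + 1), 12(2y + 5)).
At (2, -3): H = diag(-6, -12).
Both eigenvalues are negative, so H is negative definite: a local maximum.

local maximum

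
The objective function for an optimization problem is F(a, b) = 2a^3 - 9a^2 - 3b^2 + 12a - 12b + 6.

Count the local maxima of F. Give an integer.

F separates as a function of a plus a function of b, so ∇F=0 decouples.
∂F/∂a = 6(a - 2)(a - 1) = 0 at a ∈ {1, 2}; ∂F/∂b = -6(b + 2) = 0 at b ∈ {-2}.
The Hessian is diagonal: diag(F_aa, F_bb). Second derivatives: F_aa(1)=-6, F_aa(2)=6; F_bb(-2)=-6.
Local maxima occur where both diagonal entries negative: (1, -2). Count: 1.

1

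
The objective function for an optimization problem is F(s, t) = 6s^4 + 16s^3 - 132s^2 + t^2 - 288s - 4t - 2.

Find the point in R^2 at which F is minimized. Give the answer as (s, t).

F(s,t) separates as P(s) + Q(t) − 2, so its minimum is min P + min Q − 2.
P'(s) = 24(s - 3)(s + 1)(s + 4) vanishes at s ∈ {-4, -1, 3}; Q'(t) = 2(t - 2) vanishes at t ∈ {2}.
Local minima of P (where P''>0): P(-4)=-448, P(3)=-1134. Local minima of Q: Q(2)=-4.
So the global minimum of F is P(3) + Q(2) − 2 = -1134 − 4 − 2 = -1140, attained at (3, 2).

(3, 2)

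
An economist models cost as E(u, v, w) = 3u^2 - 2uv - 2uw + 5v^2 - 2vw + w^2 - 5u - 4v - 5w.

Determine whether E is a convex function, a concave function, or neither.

convex

E is quadratic, so its Hessian is the constant matrix H = [[6, -2, -2], [-2, 10, -2], [-2, -2, 2]].
Leading principal minors: 6, 56, 32.
All positive ⇒ H ≻ 0 ⇒ convex.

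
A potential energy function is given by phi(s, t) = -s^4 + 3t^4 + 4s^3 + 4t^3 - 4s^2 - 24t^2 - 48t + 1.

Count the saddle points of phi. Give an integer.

phi separates as a function of s plus a function of t, so ∇phi=0 decouples.
∂phi/∂s = -4s(s - 2)(s - 1) = 0 at s ∈ {0, 1, 2}; ∂phi/∂t = 12(t - 2)(t + 1)(t + 2) = 0 at t ∈ {-2, -1, 2}.
The Hessian is diagonal: diag(phi_ss, phi_tt). Second derivatives: phi_ss(0)=-8, phi_ss(1)=4, phi_ss(2)=-8; phi_tt(-2)=48, phi_tt(-1)=-36, phi_tt(2)=144.
Saddle points occur where the two diagonal entries have opposite signs: (0, -2), (0, 2), (1, -1), (2, -2), (2, 2). Count: 5.

5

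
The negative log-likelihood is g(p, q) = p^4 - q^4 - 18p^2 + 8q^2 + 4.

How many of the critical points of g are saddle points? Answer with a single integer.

5

g separates as a function of p plus a function of q, so ∇g=0 decouples.
∂g/∂p = 4p(p - 3)(p + 3) = 0 at p ∈ {-3, 0, 3}; ∂g/∂q = -4q(q - 2)(q + 2) = 0 at q ∈ {-2, 0, 2}.
The Hessian is diagonal: diag(g_pp, g_qq). Second derivatives: g_pp(-3)=72, g_pp(0)=-36, g_pp(3)=72; g_qq(-2)=-32, g_qq(0)=16, g_qq(2)=-32.
Saddle points occur where the two diagonal entries have opposite signs: (-3, -2), (-3, 2), (0, 0), (3, -2), (3, 2). Count: 5.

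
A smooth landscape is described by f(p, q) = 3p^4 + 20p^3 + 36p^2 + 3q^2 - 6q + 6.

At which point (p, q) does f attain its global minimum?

f(p,q) separates as A(p) + B(q) + 6, so its minimum is min A + min B + 6.
A'(p) = 12p(p + 2)(p + 3) vanishes at p ∈ {-3, -2, 0}; B'(q) = 6q - 6 vanishes at q ∈ {1}.
Local minima of A (where A''>0): A(-3)=27, A(0)=0. Local minima of B: B(1)=-3.
So the global minimum of f is A(0) + B(1) + 6 = 0 − 3 + 6 = 3, attained at (0, 1).

(0, 1)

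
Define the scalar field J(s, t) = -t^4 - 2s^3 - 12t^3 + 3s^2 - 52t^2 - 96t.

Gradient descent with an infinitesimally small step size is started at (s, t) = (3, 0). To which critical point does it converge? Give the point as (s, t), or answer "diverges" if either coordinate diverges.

diverges

J is separable, so gradient descent decouples: s follows -∂J/∂s, t follows -∂J/∂t.
∂J/∂s = -6s(s - 1); at s=3 this is -36, so s increases.
∂J/∂t = -4(t + 2)(t + 3)(t + 4); at t=0 this is -96, so t increases.
The s-coordinate has no critical point in that direction and runs off to infinity.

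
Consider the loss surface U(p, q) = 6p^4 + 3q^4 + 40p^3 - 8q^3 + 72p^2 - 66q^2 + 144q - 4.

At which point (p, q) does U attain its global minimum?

U(p,q) separates as A(p) + B(q) − 4, so its minimum is min A + min B − 4.
A'(p) = 24p(p + 2)(p + 3) vanishes at p ∈ {-3, -2, 0}; B'(q) = 12(q - 4)(q - 1)(q + 3) vanishes at q ∈ {-3, 1, 4}.
Local minima of A (where A''>0): A(-3)=54, A(0)=0. Local minima of B: B(-3)=-567, B(4)=-224.
So the global minimum of U is A(0) + B(-3) − 4 = 0 − 567 − 4 = -571, attained at (0, -3).

(0, -3)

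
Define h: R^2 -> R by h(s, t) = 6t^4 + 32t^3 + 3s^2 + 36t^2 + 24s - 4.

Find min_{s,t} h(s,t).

h(s,t) separates as P(s) + Q(t) − 4, so its minimum is min P + min Q − 4.
P'(s) = 6s + 24 vanishes at s ∈ {-4}; Q'(t) = 24t(t + 1)(t + 3) vanishes at t ∈ {-3, -1, 0}.
Local minima of P (where P''>0): P(-4)=-48. Local minima of Q: Q(-3)=-54, Q(0)=0.
So the global minimum of h is P(-4) + Q(-3) − 4 = -48 − 54 − 4 = -106, attained at (-4, -3).

-106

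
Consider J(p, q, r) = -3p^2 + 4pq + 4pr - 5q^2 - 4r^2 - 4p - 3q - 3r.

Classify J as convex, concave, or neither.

concave

J is quadratic, so its Hessian is the constant matrix H = [[-6, 4, 4], [4, -10, 0], [4, 0, -8]].
Leading principal minors: -6, 44, -192.
Signs alternate −, +, − ⇒ H ≺ 0 ⇒ concave.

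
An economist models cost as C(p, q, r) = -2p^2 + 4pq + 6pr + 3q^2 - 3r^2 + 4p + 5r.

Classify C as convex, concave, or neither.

neither

C is quadratic, so its Hessian is the constant matrix H = [[-4, 4, 6], [4, 6, 0], [6, 0, -6]].
Leading principal minors: -4, -40, 24.
Neither pattern holds ⇒ H is indefinite ⇒ neither convex nor concave.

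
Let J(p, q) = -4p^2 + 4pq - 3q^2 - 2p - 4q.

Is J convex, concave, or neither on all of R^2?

concave

J is quadratic, so its Hessian is the constant matrix H = [[-8, 4], [4, -6]].
det(H) = 32, tr(H) = -14.
det(H) > 0 and tr(H) < 0, so H is negative definite everywhere: concave.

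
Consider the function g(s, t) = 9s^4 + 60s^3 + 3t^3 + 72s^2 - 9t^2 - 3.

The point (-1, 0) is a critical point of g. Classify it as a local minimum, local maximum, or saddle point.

The mixed partial ∂²g/∂s∂t is 0, so the Hessian at any point is diag(g_ss, g_tt) = diag(36(3s^2 + 10s + 4), 18(t - 1)).
At (-1, 0): H = diag(-108, -18).
Both eigenvalues are negative, so H is negative definite: a local maximum.

local maximum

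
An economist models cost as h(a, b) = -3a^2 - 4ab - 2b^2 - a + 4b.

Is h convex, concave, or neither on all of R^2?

concave

h is quadratic, so its Hessian is the constant matrix H = [[-6, -4], [-4, -4]].
det(H) = 8, tr(H) = -10.
det(H) > 0 and tr(H) < 0, so H is negative definite everywhere: concave.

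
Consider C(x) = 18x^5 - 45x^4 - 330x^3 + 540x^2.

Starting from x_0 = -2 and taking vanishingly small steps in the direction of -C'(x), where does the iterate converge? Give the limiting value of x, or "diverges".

0

C'(x) = 90x(x - 4)(x - 1)(x + 3), so C'(-2) = -3240.
Gradient descent moves in the -C' direction, i.e. x is increasing.
The nearest critical point in that direction is x = 0, where C'' = 1080 > 0 (a local minimum). The iterate converges there.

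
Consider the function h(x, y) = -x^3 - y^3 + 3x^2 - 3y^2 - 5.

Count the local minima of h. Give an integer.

1

h separates as a function of x plus a function of y, so ∇h=0 decouples.
∂h/∂x = -3x(x - 2) = 0 at x ∈ {0, 2}; ∂h/∂y = -3y(y + 2) = 0 at y ∈ {-2, 0}.
The Hessian is diagonal: diag(h_xx, h_yy). Second derivatives: h_xx(0)=6, h_xx(2)=-6; h_yy(-2)=6, h_yy(0)=-6.
Local minima occur where both diagonal entries positive: (0, -2). Count: 1.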